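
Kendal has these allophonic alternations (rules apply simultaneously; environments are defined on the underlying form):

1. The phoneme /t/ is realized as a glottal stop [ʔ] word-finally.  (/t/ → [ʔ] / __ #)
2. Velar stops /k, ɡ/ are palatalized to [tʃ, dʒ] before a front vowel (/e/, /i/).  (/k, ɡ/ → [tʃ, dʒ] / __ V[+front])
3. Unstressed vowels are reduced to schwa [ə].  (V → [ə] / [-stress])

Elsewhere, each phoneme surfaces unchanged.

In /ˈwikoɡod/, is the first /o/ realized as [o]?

No

/o/ (between /k/ and /ɡ/): in an unstressed syllable, so rule 3 applies → [ə].
The actual realization is [ə], not [o].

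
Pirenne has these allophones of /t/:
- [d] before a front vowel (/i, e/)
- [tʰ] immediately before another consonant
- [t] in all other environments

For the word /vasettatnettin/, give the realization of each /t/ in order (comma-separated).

Occurrence 1 (position 5): immediately before another consonant → [tʰ].
Occurrence 2 (position 6): no conditioning environment matches → elsewhere allophone [t].
Occurrence 3 (position 8): immediately before another consonant → [tʰ].
Occurrence 4 (position 11): immediately before another consonant → [tʰ].
Occurrence 5 (position 12): before a front vowel (/i, e/) → [d].

[tʰ], [t], [tʰ], [tʰ], [d]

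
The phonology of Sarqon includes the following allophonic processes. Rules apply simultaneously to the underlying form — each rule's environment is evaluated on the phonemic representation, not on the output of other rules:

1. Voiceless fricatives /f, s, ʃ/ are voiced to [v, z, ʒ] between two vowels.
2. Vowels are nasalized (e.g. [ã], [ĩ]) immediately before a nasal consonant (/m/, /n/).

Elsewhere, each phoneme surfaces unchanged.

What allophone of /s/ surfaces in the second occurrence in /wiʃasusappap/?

[z]

/s/ (between /u/ and /a/): between two vowels, so rule 1 applies → [z].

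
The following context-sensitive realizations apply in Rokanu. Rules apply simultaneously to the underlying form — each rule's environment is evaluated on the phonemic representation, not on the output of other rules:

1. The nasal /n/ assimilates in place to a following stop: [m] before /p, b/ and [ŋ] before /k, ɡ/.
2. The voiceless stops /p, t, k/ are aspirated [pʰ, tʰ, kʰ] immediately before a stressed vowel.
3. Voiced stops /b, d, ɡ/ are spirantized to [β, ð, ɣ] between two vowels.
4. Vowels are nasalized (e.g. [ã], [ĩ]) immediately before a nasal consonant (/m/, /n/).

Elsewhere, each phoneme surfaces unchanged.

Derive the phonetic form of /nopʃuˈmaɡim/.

[nopʃũˈmaɣĩm]

/n/ (word-initial) fails the environment for rule 1, so it stays [n].
/o/ (between /n/ and /p/) fails the environment for rule 4, so it stays [o].
/p/ — between /o/ and /ʃ/; rule 2 does not apply here → [p].
/ʃ/ (between /p/ and /u/) is unaffected → [ʃ].
Rule 4 applies to /u/ (between /ʃ/ and /m/: before a nasal consonant) → [ũ].
/m/ (between /u/ and /a/) is unaffected → [m].
/a/ (between /m/ and /ɡ/): rule 4 targets it, but not before a nasal consonant → unchanged [a].
/ɡ/ meets the environment for rule 3 (between two vowels) → [ɣ].
/i/ (between /ɡ/ and /m/) occurs before a nasal consonant → [ĩ] by rule 4.
/m/ (word-final) is unaffected → [m].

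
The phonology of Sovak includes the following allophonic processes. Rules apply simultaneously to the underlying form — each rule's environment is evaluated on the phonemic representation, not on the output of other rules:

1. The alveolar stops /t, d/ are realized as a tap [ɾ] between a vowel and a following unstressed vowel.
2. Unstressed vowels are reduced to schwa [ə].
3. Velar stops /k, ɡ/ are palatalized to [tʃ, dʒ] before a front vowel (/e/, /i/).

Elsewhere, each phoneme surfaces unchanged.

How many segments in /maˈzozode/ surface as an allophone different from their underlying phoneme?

4

Segments that undergo a rule: /a/ → [ə] (rule 2); /o/ → [ə] (rule 2); /d/ → [ɾ] (rule 1); /e/ → [ə] (rule 2).
All other segments surface unchanged.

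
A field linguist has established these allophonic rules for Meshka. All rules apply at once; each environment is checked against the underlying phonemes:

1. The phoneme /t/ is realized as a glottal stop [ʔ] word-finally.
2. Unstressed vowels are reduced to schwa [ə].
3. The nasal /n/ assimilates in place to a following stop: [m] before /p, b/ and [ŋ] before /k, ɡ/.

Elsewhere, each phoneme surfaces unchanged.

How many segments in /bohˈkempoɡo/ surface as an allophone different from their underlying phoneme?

3

Segments that undergo a rule: /o/ → [ə] (rule 2); /o/ → [ə] (rule 2); /o/ → [ə] (rule 2).
All other segments surface unchanged.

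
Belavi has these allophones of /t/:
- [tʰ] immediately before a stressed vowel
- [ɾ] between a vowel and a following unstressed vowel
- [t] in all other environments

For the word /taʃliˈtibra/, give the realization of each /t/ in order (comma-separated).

[t], [tʰ]

Occurrence 1 (position 1): no conditioning environment matches → elsewhere allophone [t].
Occurrence 2 (position 6): immediately before a stressed vowel → [tʰ].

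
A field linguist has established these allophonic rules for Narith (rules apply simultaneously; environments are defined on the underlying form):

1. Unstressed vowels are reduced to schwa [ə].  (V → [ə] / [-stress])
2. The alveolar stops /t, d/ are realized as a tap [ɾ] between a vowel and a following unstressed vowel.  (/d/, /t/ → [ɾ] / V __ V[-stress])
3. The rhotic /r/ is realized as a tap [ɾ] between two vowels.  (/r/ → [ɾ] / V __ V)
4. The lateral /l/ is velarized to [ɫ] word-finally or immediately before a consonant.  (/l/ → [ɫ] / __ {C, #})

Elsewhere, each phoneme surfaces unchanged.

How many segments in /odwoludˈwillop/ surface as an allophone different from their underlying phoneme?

Segments that undergo a rule: /o/ → [ə] (rule 1); /o/ → [ə] (rule 1); /u/ → [ə] (rule 1); /l/ → [ɫ] (rule 4); /o/ → [ə] (rule 1).
All other segments surface unchanged.

5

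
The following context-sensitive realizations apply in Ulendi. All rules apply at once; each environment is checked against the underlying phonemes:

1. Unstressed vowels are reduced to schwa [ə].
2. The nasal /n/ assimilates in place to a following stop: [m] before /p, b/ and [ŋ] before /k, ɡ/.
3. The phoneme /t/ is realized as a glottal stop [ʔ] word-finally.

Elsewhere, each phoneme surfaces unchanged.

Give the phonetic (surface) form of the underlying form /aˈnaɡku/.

/a/ — word-initial, in an unstressed syllable — surfaces as [ə] (rule 1).
/n/ (between /a/ and /a/) is in the target of rule 2 but the environment (before a labial or velar stop) is not met → [n].
/a/ (between /n/ and /ɡ/): rule 1 targets it, but not in an unstressed syllable → unchanged [a].
/ɡ/ (between /a/ and /k/) is unaffected → [ɡ].
/k/ — not in any rule's target class → [k].
/u/ (word-final): in an unstressed syllable, so rule 1 applies → [ə].

[əˈnaɡkə]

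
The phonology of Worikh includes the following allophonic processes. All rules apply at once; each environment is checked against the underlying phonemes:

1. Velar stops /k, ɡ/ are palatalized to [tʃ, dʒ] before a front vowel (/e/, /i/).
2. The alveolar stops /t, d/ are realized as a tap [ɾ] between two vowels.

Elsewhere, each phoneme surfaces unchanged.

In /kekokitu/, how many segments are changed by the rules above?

3

Segments that undergo a rule: /k/ → [tʃ] (rule 1); /k/ → [tʃ] (rule 1); /t/ → [ɾ] (rule 2).
All other segments surface unchanged.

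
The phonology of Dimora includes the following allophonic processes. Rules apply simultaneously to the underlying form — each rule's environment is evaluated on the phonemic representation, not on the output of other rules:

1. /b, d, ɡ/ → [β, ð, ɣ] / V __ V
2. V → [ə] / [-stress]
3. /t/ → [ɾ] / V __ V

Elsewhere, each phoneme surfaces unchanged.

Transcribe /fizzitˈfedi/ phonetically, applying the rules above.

[fəzzətˈfeðə]

/f/ — not in any rule's target class → [f].
/i/ (between /f/ and /z/): in an unstressed syllable, so rule 2 applies → [ə].
/z/ stays [z].
/z/ (between /z/ and /i/) is unaffected → [z].
/i/ meets the environment for rule 2 (in an unstressed syllable) → [ə].
/t/ — between /i/ and /f/; rule 3 does not apply here → [t].
/f/ stays [f].
/e/ (between /f/ and /d/): rule 2 targets it, but not in an unstressed syllable → unchanged [e].
Rule 1 applies to /d/ (between /e/ and /i/: between two vowels) → [ð].
/i/ meets the environment for rule 2 (in an unstressed syllable) → [ə].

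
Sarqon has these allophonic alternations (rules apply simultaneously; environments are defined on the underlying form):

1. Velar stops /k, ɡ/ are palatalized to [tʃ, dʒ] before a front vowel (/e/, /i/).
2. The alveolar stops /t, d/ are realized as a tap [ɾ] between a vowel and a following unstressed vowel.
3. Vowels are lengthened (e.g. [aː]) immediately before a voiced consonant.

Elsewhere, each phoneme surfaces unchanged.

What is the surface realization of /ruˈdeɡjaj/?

[ruːˈdeːɡjaːj]

/r/ (word-initial) is unaffected → [r].
/u/ meets the environment for rule 3 (before a voiced consonant) → [uː].
/d/ (between /u/ and /e/) fails the environment for rule 2, so it stays [d].
/e/ (between /d/ and /ɡ/) occurs before a voiced consonant → [eː] by rule 3.
/ɡ/ (between /e/ and /j/): rule 1 targets it, but not before a front vowel → unchanged [ɡ].
/j/ (between /ɡ/ and /a/): no rule targets it → [j].
/a/ — between /j/ and /j/, before a voiced consonant — surfaces as [aː] (rule 3).
/j/ (word-final) is unaffected → [j].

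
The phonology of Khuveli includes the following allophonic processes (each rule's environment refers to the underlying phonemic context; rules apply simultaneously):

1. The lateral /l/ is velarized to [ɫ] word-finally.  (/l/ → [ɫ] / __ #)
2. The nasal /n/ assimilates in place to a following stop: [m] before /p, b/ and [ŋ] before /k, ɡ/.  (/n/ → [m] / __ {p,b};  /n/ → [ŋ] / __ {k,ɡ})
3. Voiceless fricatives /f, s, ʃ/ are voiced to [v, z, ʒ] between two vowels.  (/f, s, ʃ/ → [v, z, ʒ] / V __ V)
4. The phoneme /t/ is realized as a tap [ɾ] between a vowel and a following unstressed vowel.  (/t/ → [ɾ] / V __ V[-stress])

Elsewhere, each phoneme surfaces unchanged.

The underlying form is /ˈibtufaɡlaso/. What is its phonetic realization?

[ˈibtuvaɡlazo]

/i/ (word-initial): no rule targets it → [i].
/b/ stays [b].
/t/ (between /b/ and /u/) fails the environment for rule 4, so it stays [t].
/u/ (between /t/ and /f/): no rule targets it → [u].
/f/ — between /u/ and /a/, between two vowels — surfaces as [v] (rule 3).
/a/ (between /f/ and /ɡ/): no rule targets it → [a].
/ɡ/ stays [ɡ].
/l/ (between /ɡ/ and /a/): rule 1 targets it, but not word-finally → unchanged [l].
/a/ (between /l/ and /s/): no rule targets it → [a].
Rule 3 applies to /s/ (between /a/ and /o/: between two vowels) → [z].
/o/ (word-final) is unaffected → [o].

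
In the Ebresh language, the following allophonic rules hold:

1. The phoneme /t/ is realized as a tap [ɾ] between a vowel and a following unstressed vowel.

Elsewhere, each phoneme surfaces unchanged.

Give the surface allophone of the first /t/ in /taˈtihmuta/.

[t]

/t/ (word-initial) is in the target of rule 1 but the environment (between a vowel and a following unstressed vowel) is not met → [t].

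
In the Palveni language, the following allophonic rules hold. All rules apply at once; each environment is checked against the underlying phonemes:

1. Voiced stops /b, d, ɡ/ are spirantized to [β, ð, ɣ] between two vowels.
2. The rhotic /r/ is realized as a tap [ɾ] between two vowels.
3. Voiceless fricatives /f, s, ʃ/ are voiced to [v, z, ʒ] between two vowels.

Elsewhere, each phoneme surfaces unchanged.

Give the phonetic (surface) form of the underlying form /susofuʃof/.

[suzovuʒof]

/s/ (word-initial) is in the target of rule 3 but the environment (between two vowels) is not met → [s].
/s/ — between /u/ and /o/, between two vowels — surfaces as [z] (rule 3).
/f/ meets the environment for rule 3 (between two vowels) → [v].
/ʃ/ (between /u/ and /o/) occurs between two vowels → [ʒ] by rule 3.
/f/ (word-final): rule 3 targets it, but not between two vowels → unchanged [f].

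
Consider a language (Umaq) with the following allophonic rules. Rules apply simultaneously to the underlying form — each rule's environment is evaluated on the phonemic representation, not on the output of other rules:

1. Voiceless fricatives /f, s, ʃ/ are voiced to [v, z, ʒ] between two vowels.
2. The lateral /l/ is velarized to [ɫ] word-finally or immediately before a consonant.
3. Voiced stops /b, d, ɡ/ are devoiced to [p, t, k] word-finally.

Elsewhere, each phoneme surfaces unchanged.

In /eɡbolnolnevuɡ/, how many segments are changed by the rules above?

Segments that undergo a rule: /l/ → [ɫ] (rule 2); /l/ → [ɫ] (rule 2); /ɡ/ → [k] (rule 3).
All other segments surface unchanged.

3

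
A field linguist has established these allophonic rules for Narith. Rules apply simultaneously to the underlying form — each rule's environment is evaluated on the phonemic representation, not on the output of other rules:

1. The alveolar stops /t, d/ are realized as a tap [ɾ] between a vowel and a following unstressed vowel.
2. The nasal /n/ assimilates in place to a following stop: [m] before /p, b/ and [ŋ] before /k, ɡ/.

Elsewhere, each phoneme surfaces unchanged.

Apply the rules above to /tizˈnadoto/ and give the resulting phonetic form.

[tizˈnaɾoɾo]

/t/ — word-initial; rule 1 does not apply here → [t].
/i/ (between /t/ and /z/): no rule targets it → [i].
/z/ (between /i/ and /n/): no rule targets it → [z].
/n/ (between /z/ and /a/): rule 2 targets it, but not before a labial or velar stop → unchanged [n].
/a/ (between /n/ and /d/): no rule targets it → [a].
/d/ (between /a/ and /o/) occurs between a vowel and a following unstressed vowel → [ɾ] by rule 1.
/o/ (between /d/ and /t/) is unaffected → [o].
/t/ (between /o/ and /o/) occurs between a vowel and a following unstressed vowel → [ɾ] by rule 1.
/o/ — not in any rule's target class → [o].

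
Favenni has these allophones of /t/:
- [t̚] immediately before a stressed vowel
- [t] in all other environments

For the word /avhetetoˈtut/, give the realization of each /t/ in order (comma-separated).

[t], [t], [t̚], [t]

Occurrence 1 (position 5): no conditioning environment matches → elsewhere allophone [t].
Occurrence 2 (position 7): no conditioning environment matches → elsewhere allophone [t].
Occurrence 3 (position 9): immediately before a stressed vowel → [t̚].
Occurrence 4 (position 11): no conditioning environment matches → elsewhere allophone [t].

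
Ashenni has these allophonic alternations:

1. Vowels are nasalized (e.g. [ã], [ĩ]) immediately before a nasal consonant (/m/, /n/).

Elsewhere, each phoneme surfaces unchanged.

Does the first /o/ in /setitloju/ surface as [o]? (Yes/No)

Yes

/o/ (between /l/ and /j/): rule 1 targets it, but not before a nasal consonant → unchanged [o].
The actual realization is [o], which matches [o].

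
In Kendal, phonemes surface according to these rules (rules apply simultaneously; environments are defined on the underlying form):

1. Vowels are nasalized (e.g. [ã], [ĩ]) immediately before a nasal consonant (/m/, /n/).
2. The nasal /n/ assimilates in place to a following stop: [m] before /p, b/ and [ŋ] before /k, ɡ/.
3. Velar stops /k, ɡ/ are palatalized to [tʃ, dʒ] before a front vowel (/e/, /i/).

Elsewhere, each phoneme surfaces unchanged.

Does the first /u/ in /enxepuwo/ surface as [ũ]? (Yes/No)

No

/u/ (between /p/ and /w/): rule 1 targets it, but not before a nasal consonant → unchanged [u].
The actual realization is [u], not [ũ].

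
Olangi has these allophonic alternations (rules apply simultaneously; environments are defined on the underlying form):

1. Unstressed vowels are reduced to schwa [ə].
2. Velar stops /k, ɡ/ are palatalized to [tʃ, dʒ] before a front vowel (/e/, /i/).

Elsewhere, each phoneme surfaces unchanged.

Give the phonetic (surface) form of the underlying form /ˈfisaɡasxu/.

[ˈfisəɡəsxə]

/i/ (between /f/ and /s/): rule 1 targets it, but not in an unstressed syllable → unchanged [i].
/a/ (between /s/ and /ɡ/): in an unstressed syllable, so rule 1 applies → [ə].
/ɡ/ (between /a/ and /a/) fails the environment for rule 2, so it stays [ɡ].
/a/ meets the environment for rule 1 (in an unstressed syllable) → [ə].
/u/ — word-final, in an unstressed syllable — surfaces as [ə] (rule 1).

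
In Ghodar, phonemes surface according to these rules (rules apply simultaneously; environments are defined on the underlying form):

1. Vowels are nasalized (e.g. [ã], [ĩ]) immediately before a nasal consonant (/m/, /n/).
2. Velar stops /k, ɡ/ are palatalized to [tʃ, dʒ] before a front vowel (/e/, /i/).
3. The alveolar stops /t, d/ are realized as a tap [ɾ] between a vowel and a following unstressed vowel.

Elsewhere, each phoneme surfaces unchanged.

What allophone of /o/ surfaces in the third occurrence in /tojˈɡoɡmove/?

/o/ — between /m/ and /v/; rule 1 does not apply here → [o].

[o]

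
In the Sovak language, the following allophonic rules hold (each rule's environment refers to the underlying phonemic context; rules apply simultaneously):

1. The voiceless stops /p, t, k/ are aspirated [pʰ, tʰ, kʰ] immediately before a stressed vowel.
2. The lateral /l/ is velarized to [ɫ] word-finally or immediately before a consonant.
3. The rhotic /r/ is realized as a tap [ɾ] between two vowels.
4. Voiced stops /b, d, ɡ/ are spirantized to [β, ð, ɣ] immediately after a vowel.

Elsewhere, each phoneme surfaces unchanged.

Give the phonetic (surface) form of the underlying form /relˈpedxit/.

/r/ (word-initial) is in the target of rule 3 but the environment (between two vowels) is not met → [r].
Rule 2 applies to /l/ (between /e/ and /p/: word-finally or immediately before a consonant) → [ɫ].
/p/ (between /l/ and /e/): immediately before a stressed vowel, so rule 1 applies → [pʰ].
/d/ (between /e/ and /x/): immediately after a vowel, so rule 4 applies → [ð].
/t/ — word-final; rule 1 does not apply here → [t].

[reɫˈpʰeðxit]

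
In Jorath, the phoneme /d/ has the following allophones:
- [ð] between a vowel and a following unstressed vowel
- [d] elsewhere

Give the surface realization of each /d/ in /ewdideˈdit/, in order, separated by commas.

Occurrence 1 (position 3): no conditioning environment matches → elsewhere allophone [d].
Occurrence 2 (position 5): between a vowel and a following unstressed vowel → [ð].
Occurrence 3 (position 7): no conditioning environment matches → elsewhere allophone [d].

[d], [ð], [d]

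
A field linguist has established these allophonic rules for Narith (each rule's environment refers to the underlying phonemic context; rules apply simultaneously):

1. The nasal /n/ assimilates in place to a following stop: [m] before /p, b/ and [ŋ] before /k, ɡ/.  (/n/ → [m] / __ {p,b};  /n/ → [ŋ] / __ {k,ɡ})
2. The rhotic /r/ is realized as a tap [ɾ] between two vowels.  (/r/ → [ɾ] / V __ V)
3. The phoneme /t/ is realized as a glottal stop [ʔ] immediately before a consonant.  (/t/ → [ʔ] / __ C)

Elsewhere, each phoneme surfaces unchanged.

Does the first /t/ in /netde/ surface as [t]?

/t/ meets the environment for rule 3 (immediately before a consonant) → [ʔ].
The actual realization is [ʔ], not [t].

No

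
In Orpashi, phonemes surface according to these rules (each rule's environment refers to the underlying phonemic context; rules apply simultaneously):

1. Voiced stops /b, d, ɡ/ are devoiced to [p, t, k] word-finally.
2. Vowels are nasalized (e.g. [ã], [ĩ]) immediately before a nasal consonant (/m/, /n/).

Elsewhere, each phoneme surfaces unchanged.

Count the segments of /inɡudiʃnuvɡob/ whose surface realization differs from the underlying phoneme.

2

Segments that undergo a rule: /i/ → [ĩ] (rule 2); /b/ → [p] (rule 1).
All other segments surface unchanged.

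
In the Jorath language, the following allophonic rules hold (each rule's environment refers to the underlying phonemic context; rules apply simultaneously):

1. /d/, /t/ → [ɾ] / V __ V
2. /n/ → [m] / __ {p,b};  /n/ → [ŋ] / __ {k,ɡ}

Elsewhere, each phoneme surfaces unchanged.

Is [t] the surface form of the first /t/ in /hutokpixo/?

/t/ — between /u/ and /o/, between two vowels — surfaces as [ɾ] (rule 1).
The actual realization is [ɾ], not [t].

No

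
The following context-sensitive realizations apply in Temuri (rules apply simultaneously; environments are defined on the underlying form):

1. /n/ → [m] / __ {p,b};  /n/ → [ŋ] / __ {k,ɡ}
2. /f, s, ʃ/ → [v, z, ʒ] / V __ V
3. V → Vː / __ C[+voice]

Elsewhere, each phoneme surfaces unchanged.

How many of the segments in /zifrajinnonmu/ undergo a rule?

Segments that undergo a rule: /a/ → [aː] (rule 3); /i/ → [iː] (rule 3); /o/ → [oː] (rule 3).
All other segments surface unchanged.

3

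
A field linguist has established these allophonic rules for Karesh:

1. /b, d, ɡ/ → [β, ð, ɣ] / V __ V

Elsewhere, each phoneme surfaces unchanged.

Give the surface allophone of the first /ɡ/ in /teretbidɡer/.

/ɡ/ — between /d/ and /e/; rule 1 does not apply here → [ɡ].

[ɡ]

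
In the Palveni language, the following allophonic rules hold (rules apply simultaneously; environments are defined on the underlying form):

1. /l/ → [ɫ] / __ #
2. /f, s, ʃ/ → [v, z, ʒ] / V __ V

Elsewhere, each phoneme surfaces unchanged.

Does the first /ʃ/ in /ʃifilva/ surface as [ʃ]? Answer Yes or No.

/ʃ/ — word-initial; rule 2 does not apply here → [ʃ].
The actual realization is [ʃ], which matches [ʃ].

Yes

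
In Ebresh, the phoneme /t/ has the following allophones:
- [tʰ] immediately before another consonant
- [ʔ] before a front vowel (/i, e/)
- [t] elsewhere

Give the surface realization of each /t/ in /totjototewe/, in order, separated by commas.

Occurrence 1 (position 1): no conditioning environment matches → elsewhere allophone [t].
Occurrence 2 (position 3): immediately before another consonant → [tʰ].
Occurrence 3 (position 6): no conditioning environment matches → elsewhere allophone [t].
Occurrence 4 (position 8): before a front vowel (/i, e/) → [ʔ].

[t], [tʰ], [t], [ʔ]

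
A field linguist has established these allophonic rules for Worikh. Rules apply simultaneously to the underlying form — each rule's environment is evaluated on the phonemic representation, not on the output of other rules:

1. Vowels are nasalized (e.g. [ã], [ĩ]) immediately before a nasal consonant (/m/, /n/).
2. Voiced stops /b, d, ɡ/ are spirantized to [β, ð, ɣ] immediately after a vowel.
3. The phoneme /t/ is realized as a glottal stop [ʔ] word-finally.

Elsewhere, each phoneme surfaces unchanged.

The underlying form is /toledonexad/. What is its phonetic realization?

[toleðõnexað]

/t/ (word-initial) is in the target of rule 3 but the environment (word-finally) is not met → [t].
/o/ (between /t/ and /l/) fails the environment for rule 1, so it stays [o].
/l/ (between /o/ and /e/) is unaffected → [l].
/e/ (between /l/ and /d/): rule 1 targets it, but not before a nasal consonant → unchanged [e].
/d/ — between /e/ and /o/, immediately after a vowel — surfaces as [ð] (rule 2).
/o/ — between /d/ and /n/, before a nasal consonant — surfaces as [õ] (rule 1).
/n/ stays [n].
/e/ (between /n/ and /x/) is in the target of rule 1 but the environment (before a nasal consonant) is not met → [e].
/x/ stays [x].
/a/ (between /x/ and /d/) fails the environment for rule 1, so it stays [a].
Rule 2 applies to /d/ (word-final: immediately after a vowel) → [ð].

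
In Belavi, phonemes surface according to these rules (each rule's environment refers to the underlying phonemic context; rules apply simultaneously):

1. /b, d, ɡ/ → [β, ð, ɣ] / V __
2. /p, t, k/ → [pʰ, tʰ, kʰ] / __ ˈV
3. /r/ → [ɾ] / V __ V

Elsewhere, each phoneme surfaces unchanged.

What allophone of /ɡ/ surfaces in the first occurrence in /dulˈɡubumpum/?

/ɡ/ (between /l/ and /u/): rule 1 targets it, but not immediately after a vowel → unchanged [ɡ].

[ɡ]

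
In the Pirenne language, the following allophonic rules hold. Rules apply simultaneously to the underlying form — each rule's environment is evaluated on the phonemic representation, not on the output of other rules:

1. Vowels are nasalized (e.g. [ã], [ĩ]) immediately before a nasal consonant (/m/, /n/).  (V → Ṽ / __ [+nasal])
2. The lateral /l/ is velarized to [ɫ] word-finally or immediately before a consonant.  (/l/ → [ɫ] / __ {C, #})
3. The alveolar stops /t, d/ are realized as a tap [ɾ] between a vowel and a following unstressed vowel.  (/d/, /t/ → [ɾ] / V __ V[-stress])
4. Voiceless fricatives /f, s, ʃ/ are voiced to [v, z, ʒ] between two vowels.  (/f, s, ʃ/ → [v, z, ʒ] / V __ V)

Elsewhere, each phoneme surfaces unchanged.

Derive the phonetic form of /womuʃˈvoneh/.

[wõmuʃˈvõneh]

/w/ — not in any rule's target class → [w].
/o/ meets the environment for rule 1 (before a nasal consonant) → [õ].
/m/ — not in any rule's target class → [m].
/u/ (between /m/ and /ʃ/): rule 1 targets it, but not before a nasal consonant → unchanged [u].
/ʃ/ (between /u/ and /v/) is in the target of rule 4 but the environment (between two vowels) is not met → [ʃ].
/v/ (between /ʃ/ and /o/) is unaffected → [v].
/o/ — between /v/ and /n/, before a nasal consonant — surfaces as [õ] (rule 1).
/n/ stays [n].
/e/ (between /n/ and /h/): rule 1 targets it, but not before a nasal consonant → unchanged [e].
/h/ stays [h].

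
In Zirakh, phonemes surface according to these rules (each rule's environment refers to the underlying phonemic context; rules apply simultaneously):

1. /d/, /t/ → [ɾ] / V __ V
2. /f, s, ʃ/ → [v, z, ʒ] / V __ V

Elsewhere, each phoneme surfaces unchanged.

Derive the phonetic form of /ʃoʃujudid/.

/ʃ/ (word-initial) is in the target of rule 2 but the environment (between two vowels) is not met → [ʃ].
/ʃ/ (between /o/ and /u/) occurs between two vowels → [ʒ] by rule 2.
/d/ meets the environment for rule 1 (between two vowels) → [ɾ].
/d/ — word-final; rule 1 does not apply here → [d].

[ʃoʒujuɾid]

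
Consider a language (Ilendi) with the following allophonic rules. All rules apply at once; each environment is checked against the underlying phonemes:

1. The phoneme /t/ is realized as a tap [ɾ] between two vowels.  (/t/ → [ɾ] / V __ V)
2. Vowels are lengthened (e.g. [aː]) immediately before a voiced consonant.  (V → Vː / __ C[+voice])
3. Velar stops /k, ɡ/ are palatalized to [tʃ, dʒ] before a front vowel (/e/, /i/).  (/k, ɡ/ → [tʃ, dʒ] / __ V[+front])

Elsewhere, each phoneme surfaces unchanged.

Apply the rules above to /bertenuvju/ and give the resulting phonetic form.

[beːrteːnuːvju]

/e/ — between /b/ and /r/, before a voiced consonant — surfaces as [eː] (rule 2).
/t/ — between /r/ and /e/; rule 1 does not apply here → [t].
/e/ meets the environment for rule 2 (before a voiced consonant) → [eː].
Rule 2 applies to /u/ (between /n/ and /v/: before a voiced consonant) → [uː].
/u/ (word-final): rule 2 targets it, but not before a voiced consonant → unchanged [u].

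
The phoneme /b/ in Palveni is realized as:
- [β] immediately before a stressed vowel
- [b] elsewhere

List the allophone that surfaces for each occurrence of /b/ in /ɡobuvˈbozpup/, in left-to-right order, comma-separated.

[b], [β]

Occurrence 1 (position 3): no conditioning environment matches → elsewhere allophone [b].
Occurrence 2 (position 6): immediately before a stressed vowel → [β].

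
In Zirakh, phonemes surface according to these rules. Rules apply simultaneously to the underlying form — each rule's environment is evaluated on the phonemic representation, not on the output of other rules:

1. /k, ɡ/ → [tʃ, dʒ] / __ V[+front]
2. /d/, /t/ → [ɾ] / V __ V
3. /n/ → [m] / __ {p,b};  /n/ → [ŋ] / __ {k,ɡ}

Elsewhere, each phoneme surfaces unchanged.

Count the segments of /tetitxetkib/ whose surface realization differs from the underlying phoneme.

Segments that undergo a rule: /t/ → [ɾ] (rule 2); /k/ → [tʃ] (rule 1).
All other segments surface unchanged.

2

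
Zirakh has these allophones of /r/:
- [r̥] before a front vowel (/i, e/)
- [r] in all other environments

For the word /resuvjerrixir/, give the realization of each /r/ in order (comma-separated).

[r̥], [r], [r̥], [r]

Occurrence 1 (position 1): before a front vowel (/i, e/) → [r̥].
Occurrence 2 (position 8): no conditioning environment matches → elsewhere allophone [r].
Occurrence 3 (position 9): before a front vowel (/i, e/) → [r̥].
Occurrence 4 (position 13): no conditioning environment matches → elsewhere allophone [r].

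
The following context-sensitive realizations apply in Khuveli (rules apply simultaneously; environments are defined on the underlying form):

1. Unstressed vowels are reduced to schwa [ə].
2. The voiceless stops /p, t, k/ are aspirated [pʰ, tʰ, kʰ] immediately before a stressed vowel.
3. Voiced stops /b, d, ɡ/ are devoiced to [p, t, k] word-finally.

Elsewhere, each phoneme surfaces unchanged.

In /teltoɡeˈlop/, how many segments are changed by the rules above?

3

Segments that undergo a rule: /e/ → [ə] (rule 1); /o/ → [ə] (rule 1); /e/ → [ə] (rule 1).
All other segments surface unchanged.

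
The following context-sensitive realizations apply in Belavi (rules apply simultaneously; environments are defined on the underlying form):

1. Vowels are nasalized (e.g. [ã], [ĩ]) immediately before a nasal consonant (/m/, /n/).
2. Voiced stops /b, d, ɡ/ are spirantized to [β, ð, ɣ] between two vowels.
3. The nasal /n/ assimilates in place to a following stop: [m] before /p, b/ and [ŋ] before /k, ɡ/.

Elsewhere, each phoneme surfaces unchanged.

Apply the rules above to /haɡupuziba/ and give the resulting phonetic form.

[haɣupuziβa]

/h/ — not in any rule's target class → [h].
/a/ (between /h/ and /ɡ/) fails the environment for rule 1, so it stays [a].
/ɡ/ — between /a/ and /u/, between two vowels — surfaces as [ɣ] (rule 2).
/u/ (between /ɡ/ and /p/) is in the target of rule 1 but the environment (before a nasal consonant) is not met → [u].
/p/ stays [p].
/u/ — between /p/ and /z/; rule 1 does not apply here → [u].
/z/ (between /u/ and /i/): no rule targets it → [z].
/i/ (between /z/ and /b/) is in the target of rule 1 but the environment (before a nasal consonant) is not met → [i].
Rule 2 applies to /b/ (between /i/ and /a/: between two vowels) → [β].
/a/ (word-final): rule 1 targets it, but not before a nasal consonant → unchanged [a].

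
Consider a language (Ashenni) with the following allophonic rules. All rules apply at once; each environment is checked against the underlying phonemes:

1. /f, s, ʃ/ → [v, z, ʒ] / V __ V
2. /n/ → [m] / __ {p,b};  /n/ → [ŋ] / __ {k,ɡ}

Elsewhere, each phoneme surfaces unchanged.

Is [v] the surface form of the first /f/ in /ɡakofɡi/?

No

/f/ (between /o/ and /ɡ/) is in the target of rule 1 but the environment (between two vowels) is not met → [f].
The actual realization is [f], not [v].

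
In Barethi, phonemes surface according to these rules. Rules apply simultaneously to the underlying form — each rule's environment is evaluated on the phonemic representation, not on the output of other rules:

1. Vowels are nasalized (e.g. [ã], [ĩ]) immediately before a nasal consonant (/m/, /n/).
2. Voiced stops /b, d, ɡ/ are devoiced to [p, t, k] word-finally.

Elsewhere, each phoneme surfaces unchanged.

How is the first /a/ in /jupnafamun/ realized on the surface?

[a]

/a/ — between /n/ and /f/; rule 1 does not apply here → [a].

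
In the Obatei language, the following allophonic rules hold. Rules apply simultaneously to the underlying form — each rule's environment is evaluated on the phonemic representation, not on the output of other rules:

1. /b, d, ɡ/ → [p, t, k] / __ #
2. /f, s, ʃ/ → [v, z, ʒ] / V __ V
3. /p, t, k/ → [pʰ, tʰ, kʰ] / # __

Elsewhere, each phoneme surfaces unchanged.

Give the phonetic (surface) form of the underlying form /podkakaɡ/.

/p/ (word-initial): word-initially, so rule 3 applies → [pʰ].
/o/ (between /p/ and /d/) is unaffected → [o].
/d/ (between /o/ and /k/) is in the target of rule 1 but the environment (word-finally) is not met → [d].
/k/ (between /d/ and /a/) fails the environment for rule 3, so it stays [k].
/a/ (between /k/ and /k/): no rule targets it → [a].
/k/ (between /a/ and /a/): rule 3 targets it, but not word-initially → unchanged [k].
/a/ stays [a].
/ɡ/ (word-final): word-finally, so rule 1 applies → [k].

[pʰodkakak]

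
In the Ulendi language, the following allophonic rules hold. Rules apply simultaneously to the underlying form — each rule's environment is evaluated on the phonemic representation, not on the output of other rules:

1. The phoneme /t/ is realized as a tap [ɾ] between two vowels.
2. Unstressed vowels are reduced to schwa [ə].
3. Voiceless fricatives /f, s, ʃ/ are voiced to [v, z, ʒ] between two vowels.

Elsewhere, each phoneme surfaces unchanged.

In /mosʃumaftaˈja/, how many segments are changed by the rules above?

Segments that undergo a rule: /o/ → [ə] (rule 2); /u/ → [ə] (rule 2); /a/ → [ə] (rule 2); /a/ → [ə] (rule 2).
All other segments surface unchanged.

4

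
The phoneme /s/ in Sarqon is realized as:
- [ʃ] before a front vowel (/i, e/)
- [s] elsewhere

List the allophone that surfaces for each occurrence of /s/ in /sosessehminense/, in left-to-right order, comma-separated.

[s], [ʃ], [s], [ʃ], [ʃ]

Occurrence 1 (position 1): no conditioning environment matches → elsewhere allophone [s].
Occurrence 2 (position 3): before a front vowel (/i, e/) → [ʃ].
Occurrence 3 (position 5): no conditioning environment matches → elsewhere allophone [s].
Occurrence 4 (position 6): before a front vowel (/i, e/) → [ʃ].
Occurrence 5 (position 14): before a front vowel (/i, e/) → [ʃ].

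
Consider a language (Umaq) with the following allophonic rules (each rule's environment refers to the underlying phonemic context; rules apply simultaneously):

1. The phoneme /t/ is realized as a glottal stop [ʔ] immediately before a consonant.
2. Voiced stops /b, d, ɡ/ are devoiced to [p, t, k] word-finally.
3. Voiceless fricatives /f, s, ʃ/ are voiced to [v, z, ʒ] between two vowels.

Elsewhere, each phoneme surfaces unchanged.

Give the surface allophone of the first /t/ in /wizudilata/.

/t/ (between /a/ and /a/) is in the target of rule 1 but the environment (immediately before a consonant) is not met → [t].

[t]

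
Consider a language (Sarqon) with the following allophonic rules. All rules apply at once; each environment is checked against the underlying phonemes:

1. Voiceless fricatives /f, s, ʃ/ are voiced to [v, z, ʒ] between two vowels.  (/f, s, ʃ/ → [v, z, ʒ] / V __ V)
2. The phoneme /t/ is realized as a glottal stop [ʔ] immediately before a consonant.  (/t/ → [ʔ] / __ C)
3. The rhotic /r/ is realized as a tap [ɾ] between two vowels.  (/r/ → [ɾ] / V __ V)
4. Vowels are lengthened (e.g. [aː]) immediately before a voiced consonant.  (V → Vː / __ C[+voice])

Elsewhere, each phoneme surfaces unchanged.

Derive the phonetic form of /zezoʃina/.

/z/ (word-initial): no rule targets it → [z].
/e/ — between /z/ and /z/, before a voiced consonant — surfaces as [eː] (rule 4).
/z/ — not in any rule's target class → [z].
/o/ (between /z/ and /ʃ/) fails the environment for rule 4, so it stays [o].
/ʃ/ — between /o/ and /i/, between two vowels — surfaces as [ʒ] (rule 1).
/i/ (between /ʃ/ and /n/) occurs before a voiced consonant → [iː] by rule 4.
/n/ — not in any rule's target class → [n].
/a/ (word-final) fails the environment for rule 4, so it stays [a].

[zeːzoʒiːna]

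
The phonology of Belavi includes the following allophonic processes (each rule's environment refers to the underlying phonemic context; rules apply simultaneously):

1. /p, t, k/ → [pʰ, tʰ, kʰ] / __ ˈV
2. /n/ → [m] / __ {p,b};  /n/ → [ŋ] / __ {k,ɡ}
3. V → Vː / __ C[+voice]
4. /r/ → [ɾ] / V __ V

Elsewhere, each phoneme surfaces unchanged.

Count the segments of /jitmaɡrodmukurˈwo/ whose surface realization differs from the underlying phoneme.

3

Segments that undergo a rule: /a/ → [aː] (rule 3); /o/ → [oː] (rule 3); /u/ → [uː] (rule 3).
All other segments surface unchanged.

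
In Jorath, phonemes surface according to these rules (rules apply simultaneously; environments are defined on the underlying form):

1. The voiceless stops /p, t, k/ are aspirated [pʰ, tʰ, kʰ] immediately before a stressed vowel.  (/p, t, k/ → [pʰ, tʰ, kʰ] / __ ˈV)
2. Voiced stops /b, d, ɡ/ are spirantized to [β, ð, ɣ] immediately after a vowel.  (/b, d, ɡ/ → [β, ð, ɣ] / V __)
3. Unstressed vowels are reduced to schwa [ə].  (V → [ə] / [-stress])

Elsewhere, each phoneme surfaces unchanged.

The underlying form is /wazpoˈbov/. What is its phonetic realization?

/w/ stays [w].
/a/ (between /w/ and /z/) occurs in an unstressed syllable → [ə] by rule 3.
/z/ stays [z].
/p/ (between /z/ and /o/): rule 1 targets it, but not immediately before a stressed vowel → unchanged [p].
/o/ (between /p/ and /b/) occurs in an unstressed syllable → [ə] by rule 3.
Rule 2 applies to /b/ (between /o/ and /o/: immediately after a vowel) → [β].
/o/ (between /b/ and /v/) is in the target of rule 3 but the environment (in an unstressed syllable) is not met → [o].
/v/ stays [v].

[wəzpəˈβov]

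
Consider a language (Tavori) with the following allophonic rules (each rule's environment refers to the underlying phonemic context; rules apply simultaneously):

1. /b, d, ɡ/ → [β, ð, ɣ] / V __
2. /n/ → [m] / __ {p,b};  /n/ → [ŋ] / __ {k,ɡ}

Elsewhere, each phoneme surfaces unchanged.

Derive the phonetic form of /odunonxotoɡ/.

/o/ (word-initial) is unaffected → [o].
/d/ — between /o/ and /u/, immediately after a vowel — surfaces as [ð] (rule 1).
/u/ stays [u].
/n/ — between /u/ and /o/; rule 2 does not apply here → [n].
/o/ stays [o].
/n/ (between /o/ and /x/) is in the target of rule 2 but the environment (before a labial or velar stop) is not met → [n].
/x/ — not in any rule's target class → [x].
/o/ stays [o].
/t/ (between /o/ and /o/) is unaffected → [t].
/o/ (between /t/ and /ɡ/) is unaffected → [o].
Rule 1 applies to /ɡ/ (word-final: immediately after a vowel) → [ɣ].

[oðunonxotoɣ]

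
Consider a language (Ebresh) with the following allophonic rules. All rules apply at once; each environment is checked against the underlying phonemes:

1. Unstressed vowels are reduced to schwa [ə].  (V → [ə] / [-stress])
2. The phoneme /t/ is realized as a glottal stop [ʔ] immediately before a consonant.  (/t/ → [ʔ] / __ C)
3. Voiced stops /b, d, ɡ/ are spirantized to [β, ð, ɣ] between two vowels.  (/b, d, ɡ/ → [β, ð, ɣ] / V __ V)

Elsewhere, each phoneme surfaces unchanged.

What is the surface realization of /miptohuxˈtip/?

[məptəhəxˈtip]

/m/ — not in any rule's target class → [m].
/i/ (between /m/ and /p/) occurs in an unstressed syllable → [ə] by rule 1.
/p/ — not in any rule's target class → [p].
/t/ (between /p/ and /o/) fails the environment for rule 2, so it stays [t].
/o/ meets the environment for rule 1 (in an unstressed syllable) → [ə].
/h/ — not in any rule's target class → [h].
/u/ meets the environment for rule 1 (in an unstressed syllable) → [ə].
/x/ stays [x].
/t/ — between /x/ and /i/; rule 2 does not apply here → [t].
/i/ (between /t/ and /p/) fails the environment for rule 1, so it stays [i].
/p/ — not in any rule's target class → [p].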